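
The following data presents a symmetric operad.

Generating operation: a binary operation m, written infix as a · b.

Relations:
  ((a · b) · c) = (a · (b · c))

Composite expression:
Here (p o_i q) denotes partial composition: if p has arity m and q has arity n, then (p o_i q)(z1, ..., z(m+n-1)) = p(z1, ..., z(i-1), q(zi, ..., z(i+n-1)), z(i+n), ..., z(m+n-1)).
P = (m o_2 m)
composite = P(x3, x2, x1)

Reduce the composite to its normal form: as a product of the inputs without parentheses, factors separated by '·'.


Every regrouping of m is equal, so read the x-inputs in written order.
(x2 · x1) flattens to x2 · x1
(x3 · (x2 · x1)) flattens to x3 · x2 · x1

x3 · x2 · x1


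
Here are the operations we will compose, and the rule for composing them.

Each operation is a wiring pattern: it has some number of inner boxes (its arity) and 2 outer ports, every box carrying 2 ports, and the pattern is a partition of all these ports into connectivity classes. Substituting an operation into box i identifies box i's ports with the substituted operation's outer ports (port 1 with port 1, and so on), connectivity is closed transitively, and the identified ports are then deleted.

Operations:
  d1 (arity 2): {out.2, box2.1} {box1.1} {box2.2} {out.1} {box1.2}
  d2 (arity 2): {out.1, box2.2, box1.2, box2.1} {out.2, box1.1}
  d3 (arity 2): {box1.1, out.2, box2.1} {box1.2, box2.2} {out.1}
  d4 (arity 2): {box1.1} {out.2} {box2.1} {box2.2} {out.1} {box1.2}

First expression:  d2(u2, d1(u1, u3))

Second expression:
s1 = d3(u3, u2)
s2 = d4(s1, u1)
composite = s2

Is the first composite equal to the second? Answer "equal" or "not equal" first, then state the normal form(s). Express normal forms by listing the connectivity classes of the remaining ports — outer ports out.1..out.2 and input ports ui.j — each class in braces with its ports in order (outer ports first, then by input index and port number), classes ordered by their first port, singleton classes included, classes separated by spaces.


In normal form, the first expression is {out.1, u2.2, u3.1} {out.2, u2.1} {u1.1} {u1.2} {u3.2}
In normal form, the second expression is {out.1} {out.2} {u1.1} {u1.2} {u2.1, u3.1} {u2.2, u3.2}
Different reductions; not equal.

not equal: they reduce to {out.1, u2.2, u3.1} {out.2, u2.1} {u1.1} {u1.2} {u3.2} and {out.1} {out.2} {u1.1} {u1.2} {u2.1, u3.1} {u2.2, u3.2}


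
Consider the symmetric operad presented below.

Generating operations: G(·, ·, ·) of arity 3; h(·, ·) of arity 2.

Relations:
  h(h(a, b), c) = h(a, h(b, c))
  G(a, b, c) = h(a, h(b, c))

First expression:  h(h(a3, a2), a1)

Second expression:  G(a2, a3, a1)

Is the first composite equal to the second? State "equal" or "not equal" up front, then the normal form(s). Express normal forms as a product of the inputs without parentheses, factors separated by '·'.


not equal; the first gives a3 · a2 · a1 and the second a2 · a3 · a1

The first expression reduces to a3 · a2 · a1
The second expression reduces to a2 · a3 · a1
The normal forms differ: not equal.


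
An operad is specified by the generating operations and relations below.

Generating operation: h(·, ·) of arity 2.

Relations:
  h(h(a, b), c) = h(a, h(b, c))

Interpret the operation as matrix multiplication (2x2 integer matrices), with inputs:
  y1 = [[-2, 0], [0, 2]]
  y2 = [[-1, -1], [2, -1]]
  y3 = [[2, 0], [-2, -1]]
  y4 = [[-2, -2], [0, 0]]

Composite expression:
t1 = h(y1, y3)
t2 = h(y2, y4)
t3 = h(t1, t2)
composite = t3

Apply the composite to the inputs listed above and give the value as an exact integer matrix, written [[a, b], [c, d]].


[[-8, -8], [0, 0]]

h(y1, y3) = [[-4, 0], [-4, -2]]
h(y2, y4) = [[2, 2], [-4, -4]]
h(h(y1, y3), h(y2, y4)) = [[-8, -8], [0, 0]]


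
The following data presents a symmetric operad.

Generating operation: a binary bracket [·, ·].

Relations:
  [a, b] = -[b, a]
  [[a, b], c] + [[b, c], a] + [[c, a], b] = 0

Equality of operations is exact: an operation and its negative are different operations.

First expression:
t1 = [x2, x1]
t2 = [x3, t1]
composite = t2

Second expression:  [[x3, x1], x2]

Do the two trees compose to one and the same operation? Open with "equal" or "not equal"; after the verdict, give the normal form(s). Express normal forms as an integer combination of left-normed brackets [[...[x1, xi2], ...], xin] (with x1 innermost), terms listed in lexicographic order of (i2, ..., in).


The first composite normalizes to [[x1, x2], x3]
The second composite normalizes to -[[x1, x3], x2]
Distinct normal forms: not equal.

not equal — first [[x1, x2], x3], second -[[x1, x3], x2]


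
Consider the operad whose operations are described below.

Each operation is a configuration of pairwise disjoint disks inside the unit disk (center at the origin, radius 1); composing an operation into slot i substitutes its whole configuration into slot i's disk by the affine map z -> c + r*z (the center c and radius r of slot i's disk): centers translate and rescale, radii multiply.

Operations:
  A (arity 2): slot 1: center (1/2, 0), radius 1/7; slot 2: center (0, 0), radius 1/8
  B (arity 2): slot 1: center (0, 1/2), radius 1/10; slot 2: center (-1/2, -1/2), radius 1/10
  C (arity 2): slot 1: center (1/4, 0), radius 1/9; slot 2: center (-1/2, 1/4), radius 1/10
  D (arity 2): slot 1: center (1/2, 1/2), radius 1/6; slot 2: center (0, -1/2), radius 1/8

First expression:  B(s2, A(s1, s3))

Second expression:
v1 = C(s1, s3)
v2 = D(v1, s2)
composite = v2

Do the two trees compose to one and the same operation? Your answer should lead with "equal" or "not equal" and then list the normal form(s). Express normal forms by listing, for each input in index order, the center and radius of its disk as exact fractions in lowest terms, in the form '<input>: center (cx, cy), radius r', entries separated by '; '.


not equal — first s1: center (-9/20, -1/2), radius 1/70; s2: center (0, 1/2), radius 1/10; s3: center (-1/2, -1/2), radius 1/80, second s1: center (13/24, 1/2), radius 1/54; s2: center (0, -1/2), radius 1/8; s3: center (5/12, 13/24), radius 1/60


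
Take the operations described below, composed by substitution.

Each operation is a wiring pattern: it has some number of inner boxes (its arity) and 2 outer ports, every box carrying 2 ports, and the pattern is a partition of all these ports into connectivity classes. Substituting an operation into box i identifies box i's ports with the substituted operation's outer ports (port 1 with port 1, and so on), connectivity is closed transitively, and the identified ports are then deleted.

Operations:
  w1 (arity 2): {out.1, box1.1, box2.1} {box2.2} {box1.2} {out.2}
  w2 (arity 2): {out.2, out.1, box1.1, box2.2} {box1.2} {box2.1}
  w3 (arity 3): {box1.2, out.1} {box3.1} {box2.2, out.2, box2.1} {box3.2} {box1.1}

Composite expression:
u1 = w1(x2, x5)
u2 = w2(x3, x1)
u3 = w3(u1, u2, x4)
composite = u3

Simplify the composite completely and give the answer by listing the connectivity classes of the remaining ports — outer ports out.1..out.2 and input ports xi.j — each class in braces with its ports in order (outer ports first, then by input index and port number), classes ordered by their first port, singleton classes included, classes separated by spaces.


Two ports join when wires chain via w3-identified ports.
stage w1: inputs (x2, x5), connectivity {out.1, x2.1, x5.1} {out.2} {x2.2} {x5.2}, out.j its boundary
stage w2: inputs (x3, x1), connectivity {out.1, out.2, x1.2, x3.1} {x1.1} {x3.2}, out.j its boundary
stage w3: inputs (x2, x5, x3, x1, x4), connectivity {out.1} {out.2, x1.2, x3.1} {x1.1} {x2.1, x5.1} {x2.2} {x3.2} {x4.1} {x4.2} {x5.2}, out.j its boundary

{out.1} {out.2, x1.2, x3.1} {x1.1} {x2.1, x5.1} {x2.2} {x3.2} {x4.1} {x4.2} {x5.2}


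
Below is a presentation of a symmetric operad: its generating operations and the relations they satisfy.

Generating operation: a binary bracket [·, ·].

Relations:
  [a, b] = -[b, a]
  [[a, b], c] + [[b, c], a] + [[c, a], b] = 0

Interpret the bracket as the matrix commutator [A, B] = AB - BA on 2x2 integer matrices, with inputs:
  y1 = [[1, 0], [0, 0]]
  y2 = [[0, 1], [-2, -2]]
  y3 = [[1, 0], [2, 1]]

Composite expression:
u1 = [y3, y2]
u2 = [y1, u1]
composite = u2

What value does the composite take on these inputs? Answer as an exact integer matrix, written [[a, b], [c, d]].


[[0, 0], [-4, 0]]


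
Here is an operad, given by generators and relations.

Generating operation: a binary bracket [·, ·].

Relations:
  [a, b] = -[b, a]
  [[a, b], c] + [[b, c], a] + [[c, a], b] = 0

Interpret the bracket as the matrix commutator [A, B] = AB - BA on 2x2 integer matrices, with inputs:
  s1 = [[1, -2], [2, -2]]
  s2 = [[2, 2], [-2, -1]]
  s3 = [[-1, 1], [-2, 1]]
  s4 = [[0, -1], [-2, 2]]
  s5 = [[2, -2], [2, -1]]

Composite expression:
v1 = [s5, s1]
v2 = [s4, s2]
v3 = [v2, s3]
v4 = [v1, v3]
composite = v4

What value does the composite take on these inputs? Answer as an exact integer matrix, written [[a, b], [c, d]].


[[0, 0], [0, 0]]

[s5, s1] = [[0, 0], [0, 0]]
[s4, s2] = [[6, -1], [-10, -6]]
[[s4, s2], s3] = [[12, 10], [44, -12]]
[[s5, s1], [[s4, s2], s3]] = [[0, 0], [0, 0]]


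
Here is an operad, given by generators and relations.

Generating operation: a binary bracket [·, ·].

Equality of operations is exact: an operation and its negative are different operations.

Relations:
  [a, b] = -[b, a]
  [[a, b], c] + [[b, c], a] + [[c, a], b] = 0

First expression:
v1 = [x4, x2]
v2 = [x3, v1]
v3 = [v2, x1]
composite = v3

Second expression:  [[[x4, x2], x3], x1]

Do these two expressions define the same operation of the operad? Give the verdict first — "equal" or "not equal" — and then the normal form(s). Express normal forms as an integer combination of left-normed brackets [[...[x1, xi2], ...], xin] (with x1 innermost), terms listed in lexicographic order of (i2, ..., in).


not equal; the first gives -[[[x1, x2], x4], x3] + [[[x1, x3], x2], x4] - [[[x1, x3], x4], x2] + [[[x1, x4], x2], x3] and the second [[[x1, x2], x4], x3] - [[[x1, x3], x2], x4] + [[[x1, x3], x4], x2] - [[[x1, x4], x2], x3]

In normal form, the first expression is -[[[x1, x2], x4], x3] + [[[x1, x3], x2], x4] - [[[x1, x3], x4], x2] + [[[x1, x4], x2], x3]
In normal form, the second expression is [[[x1, x2], x4], x3] - [[[x1, x3], x2], x4] + [[[x1, x3], x4], x2] - [[[x1, x4], x2], x3]
Different reductions; not equal.


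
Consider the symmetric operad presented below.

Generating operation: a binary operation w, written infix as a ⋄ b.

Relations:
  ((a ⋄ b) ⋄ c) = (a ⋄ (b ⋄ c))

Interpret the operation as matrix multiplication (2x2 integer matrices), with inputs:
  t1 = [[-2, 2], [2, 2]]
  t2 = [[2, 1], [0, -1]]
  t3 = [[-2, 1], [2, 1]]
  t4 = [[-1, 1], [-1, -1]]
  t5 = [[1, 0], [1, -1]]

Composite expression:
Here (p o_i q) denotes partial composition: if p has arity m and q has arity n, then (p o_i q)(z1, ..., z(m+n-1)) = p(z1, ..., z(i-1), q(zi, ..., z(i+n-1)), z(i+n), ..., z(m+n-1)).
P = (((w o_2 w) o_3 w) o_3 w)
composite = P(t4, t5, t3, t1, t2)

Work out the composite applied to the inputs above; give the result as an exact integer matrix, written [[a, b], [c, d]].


(t3 ⋄ t1) = [[6, -2], [-2, 6]]
((t3 ⋄ t1) ⋄ t2) = [[12, 8], [-4, -8]]
(t5 ⋄ ((t3 ⋄ t1) ⋄ t2)) = [[12, 8], [16, 16]]
(t4 ⋄ (t5 ⋄ ((t3 ⋄ t1) ⋄ t2))) = [[4, 8], [-28, -24]]

[[4, 8], [-28, -24]]


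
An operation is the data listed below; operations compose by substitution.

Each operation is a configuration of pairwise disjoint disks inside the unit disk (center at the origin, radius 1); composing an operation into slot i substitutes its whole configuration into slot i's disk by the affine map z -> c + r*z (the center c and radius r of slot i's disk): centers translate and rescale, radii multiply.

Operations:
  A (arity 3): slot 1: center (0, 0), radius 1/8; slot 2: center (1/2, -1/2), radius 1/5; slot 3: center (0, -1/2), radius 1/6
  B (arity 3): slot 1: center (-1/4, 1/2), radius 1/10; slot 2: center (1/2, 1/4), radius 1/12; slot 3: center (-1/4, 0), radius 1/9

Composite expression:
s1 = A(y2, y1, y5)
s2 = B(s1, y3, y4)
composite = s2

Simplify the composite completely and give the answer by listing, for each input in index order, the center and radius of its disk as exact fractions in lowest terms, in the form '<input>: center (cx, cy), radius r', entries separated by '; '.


Affine substitution under B: radii multiply and y-centers shift.
input y2: composing its 2 substitution steps yields center (-1/4, 1/2), radius 1/80
input y1: composing its 2 substitution steps yields center (-1/5, 9/20), radius 1/50
input y5: composing its 2 substitution steps yields center (-1/4, 9/20), radius 1/60
input y3: composing its 1 substitution step yields center (1/2, 1/4), radius 1/12
input y4: composing its 1 substitution step yields center (-1/4, 0), radius 1/9

y1: center (-1/5, 9/20), radius 1/50; y2: center (-1/4, 1/2), radius 1/80; y3: center (1/2, 1/4), radius 1/12; y4: center (-1/4, 0), radius 1/9; y5: center (-1/4, 9/20), radius 1/60


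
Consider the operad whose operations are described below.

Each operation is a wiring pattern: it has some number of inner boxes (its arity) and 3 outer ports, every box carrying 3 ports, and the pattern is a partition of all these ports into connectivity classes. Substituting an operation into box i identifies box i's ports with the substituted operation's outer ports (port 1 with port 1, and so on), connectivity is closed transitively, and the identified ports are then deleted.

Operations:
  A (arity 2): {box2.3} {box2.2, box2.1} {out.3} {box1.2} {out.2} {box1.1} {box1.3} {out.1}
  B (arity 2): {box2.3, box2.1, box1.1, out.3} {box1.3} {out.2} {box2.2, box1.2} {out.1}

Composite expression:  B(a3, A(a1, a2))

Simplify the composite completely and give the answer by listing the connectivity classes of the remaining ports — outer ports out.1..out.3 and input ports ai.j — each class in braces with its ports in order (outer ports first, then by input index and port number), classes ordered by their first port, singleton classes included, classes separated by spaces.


{out.1} {out.2} {out.3, a3.1} {a1.1} {a1.2} {a1.3} {a2.1, a2.2} {a2.3} {a3.2} {a3.3}


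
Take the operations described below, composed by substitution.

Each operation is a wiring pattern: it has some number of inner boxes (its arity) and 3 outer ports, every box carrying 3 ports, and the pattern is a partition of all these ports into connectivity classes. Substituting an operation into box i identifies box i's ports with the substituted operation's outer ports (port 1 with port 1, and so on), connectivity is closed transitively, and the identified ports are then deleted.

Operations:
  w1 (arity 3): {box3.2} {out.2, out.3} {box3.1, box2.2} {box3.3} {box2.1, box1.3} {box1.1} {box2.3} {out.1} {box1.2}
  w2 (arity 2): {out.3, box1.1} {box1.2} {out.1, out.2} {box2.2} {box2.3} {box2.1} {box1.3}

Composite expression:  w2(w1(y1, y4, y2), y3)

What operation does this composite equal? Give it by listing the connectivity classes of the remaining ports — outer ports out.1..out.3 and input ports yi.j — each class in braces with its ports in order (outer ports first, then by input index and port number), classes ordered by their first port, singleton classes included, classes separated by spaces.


{out.1, out.2} {out.3} {y1.1} {y1.2} {y1.3, y4.1} {y2.1, y4.2} {y2.2} {y2.3} {y3.1} {y3.2} {y3.3} {y4.3}

After gluing at w2, chains via deleted ports link the y-ports.
through w1, on inputs (y1, y4, y2): {out.1} {out.2, out.3} {y1.1} {y1.2} {y1.3, y4.1} {y2.1, y4.2} {y2.2} {y2.3} {y4.3} (out.j = stage outer ports)
through w2, on inputs (y1, y4, y2, y3): {out.1, out.2} {out.3} {y1.1} {y1.2} {y1.3, y4.1} {y2.1, y4.2} {y2.2} {y2.3} {y3.1} {y3.2} {y3.3} {y4.3} (out.j = stage outer ports)


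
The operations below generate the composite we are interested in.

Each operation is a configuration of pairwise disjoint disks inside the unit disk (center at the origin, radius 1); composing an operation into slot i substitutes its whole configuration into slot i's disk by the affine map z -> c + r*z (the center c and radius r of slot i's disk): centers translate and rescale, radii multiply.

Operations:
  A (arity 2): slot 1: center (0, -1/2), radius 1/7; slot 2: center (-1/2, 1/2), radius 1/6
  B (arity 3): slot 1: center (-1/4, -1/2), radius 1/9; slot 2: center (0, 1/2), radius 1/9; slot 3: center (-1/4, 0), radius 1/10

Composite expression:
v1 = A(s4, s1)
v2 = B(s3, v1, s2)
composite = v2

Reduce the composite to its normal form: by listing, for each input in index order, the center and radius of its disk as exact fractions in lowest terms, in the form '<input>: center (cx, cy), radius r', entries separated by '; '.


Below B, radii multiply path by path; the s-disk centers shift.
input s3: composing its 1 substitution step yields center (-1/4, -1/2), radius 1/9
input s4: composing its 2 substitution steps yields center (0, 4/9), radius 1/63
input s1: composing its 2 substitution steps yields center (-1/18, 5/9), radius 1/54
input s2: composing its 1 substitution step yields center (-1/4, 0), radius 1/10

s1: center (-1/18, 5/9), radius 1/54; s2: center (-1/4, 0), radius 1/10; s3: center (-1/4, -1/2), radius 1/9; s4: center (0, 4/9), radius 1/63


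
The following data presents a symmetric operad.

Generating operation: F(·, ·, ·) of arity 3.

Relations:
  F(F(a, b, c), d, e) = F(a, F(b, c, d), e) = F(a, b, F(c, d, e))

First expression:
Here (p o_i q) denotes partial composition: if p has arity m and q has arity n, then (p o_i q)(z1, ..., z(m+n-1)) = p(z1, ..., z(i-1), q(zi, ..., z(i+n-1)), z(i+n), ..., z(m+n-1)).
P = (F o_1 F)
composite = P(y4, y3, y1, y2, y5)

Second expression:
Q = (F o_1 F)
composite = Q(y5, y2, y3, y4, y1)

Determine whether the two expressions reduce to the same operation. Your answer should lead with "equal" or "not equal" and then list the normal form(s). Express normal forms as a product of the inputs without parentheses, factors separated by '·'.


not equal; first: y4 · y3 · y1 · y2 · y5; second: y5 · y2 · y3 · y4 · y1

The first expression reduces to y4 · y3 · y1 · y2 · y5
The second expression reduces to y5 · y2 · y3 · y4 · y1
Distinct normal forms: not equal.


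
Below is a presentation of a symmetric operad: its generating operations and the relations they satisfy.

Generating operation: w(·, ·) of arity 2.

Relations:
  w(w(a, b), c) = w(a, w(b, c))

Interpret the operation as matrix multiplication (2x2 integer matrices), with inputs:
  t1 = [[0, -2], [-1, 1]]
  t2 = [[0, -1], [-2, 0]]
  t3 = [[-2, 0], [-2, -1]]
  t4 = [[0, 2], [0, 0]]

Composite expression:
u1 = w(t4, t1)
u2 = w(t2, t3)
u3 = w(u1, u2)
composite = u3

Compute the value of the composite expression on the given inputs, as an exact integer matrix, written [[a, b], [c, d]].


[[4, -2], [0, 0]]

w(t4, t1) = [[-2, 2], [0, 0]]
w(t2, t3) = [[2, 1], [4, 0]]
w(w(t4, t1), w(t2, t3)) = [[4, -2], [0, 0]]


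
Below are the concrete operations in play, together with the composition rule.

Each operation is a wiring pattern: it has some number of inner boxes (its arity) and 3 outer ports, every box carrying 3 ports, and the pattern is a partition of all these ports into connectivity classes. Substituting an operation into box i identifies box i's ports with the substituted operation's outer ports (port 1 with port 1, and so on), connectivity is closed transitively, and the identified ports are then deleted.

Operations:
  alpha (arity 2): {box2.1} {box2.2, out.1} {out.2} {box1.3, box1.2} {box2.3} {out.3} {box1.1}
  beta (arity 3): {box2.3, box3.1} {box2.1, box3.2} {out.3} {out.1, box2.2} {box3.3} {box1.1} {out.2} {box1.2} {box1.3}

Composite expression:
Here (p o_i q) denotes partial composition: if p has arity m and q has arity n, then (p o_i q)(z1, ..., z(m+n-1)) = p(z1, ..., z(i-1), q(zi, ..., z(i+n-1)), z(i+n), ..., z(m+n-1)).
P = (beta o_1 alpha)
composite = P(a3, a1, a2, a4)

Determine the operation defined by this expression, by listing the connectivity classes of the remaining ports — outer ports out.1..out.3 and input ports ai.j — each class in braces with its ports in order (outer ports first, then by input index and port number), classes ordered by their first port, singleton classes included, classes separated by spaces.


{out.1, a2.2} {out.2} {out.3} {a1.1} {a1.2} {a1.3} {a2.1, a4.2} {a2.3, a4.1} {a3.1} {a3.2, a3.3} {a4.3}

Two ports join when wires chain via beta-identified ports.
the subtree at alpha composes to {out.1, a1.2} {out.2} {out.3} {a1.1} {a1.3} {a3.1} {a3.2, a3.3} on (a3, a1); out.j = own outer ports
the subtree at beta composes to {out.1, a2.2} {out.2} {out.3} {a1.1} {a1.2} {a1.3} {a2.1, a4.2} {a2.3, a4.1} {a3.1} {a3.2, a3.3} {a4.3} on (a3, a1, a2, a4); out.j = own outer ports


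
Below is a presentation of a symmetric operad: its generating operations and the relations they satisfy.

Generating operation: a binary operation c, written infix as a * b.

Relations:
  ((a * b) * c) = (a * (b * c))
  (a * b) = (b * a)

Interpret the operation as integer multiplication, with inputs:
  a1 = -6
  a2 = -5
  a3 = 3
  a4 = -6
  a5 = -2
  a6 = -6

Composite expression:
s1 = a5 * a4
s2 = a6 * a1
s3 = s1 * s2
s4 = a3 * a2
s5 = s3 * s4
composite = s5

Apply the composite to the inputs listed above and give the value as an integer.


-6480


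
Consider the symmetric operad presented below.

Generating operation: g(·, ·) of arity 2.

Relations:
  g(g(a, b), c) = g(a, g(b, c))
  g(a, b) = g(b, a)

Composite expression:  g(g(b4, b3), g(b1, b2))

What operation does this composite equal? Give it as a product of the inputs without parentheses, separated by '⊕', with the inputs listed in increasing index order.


b1 ⊕ b2 ⊕ b3 ⊕ b4

Both nesting and order wash out for g; what remains is which b's occur.
g(b4, b3) collapses to b4 ⊕ b3
g(b1, b2) collapses to b1 ⊕ b2
g(g(b4, b3), g(b1, b2)) collapses to b4 ⊕ b3 ⊕ b1 ⊕ b2
rearranged into index order: b1 ⊕ b2 ⊕ b3 ⊕ b4


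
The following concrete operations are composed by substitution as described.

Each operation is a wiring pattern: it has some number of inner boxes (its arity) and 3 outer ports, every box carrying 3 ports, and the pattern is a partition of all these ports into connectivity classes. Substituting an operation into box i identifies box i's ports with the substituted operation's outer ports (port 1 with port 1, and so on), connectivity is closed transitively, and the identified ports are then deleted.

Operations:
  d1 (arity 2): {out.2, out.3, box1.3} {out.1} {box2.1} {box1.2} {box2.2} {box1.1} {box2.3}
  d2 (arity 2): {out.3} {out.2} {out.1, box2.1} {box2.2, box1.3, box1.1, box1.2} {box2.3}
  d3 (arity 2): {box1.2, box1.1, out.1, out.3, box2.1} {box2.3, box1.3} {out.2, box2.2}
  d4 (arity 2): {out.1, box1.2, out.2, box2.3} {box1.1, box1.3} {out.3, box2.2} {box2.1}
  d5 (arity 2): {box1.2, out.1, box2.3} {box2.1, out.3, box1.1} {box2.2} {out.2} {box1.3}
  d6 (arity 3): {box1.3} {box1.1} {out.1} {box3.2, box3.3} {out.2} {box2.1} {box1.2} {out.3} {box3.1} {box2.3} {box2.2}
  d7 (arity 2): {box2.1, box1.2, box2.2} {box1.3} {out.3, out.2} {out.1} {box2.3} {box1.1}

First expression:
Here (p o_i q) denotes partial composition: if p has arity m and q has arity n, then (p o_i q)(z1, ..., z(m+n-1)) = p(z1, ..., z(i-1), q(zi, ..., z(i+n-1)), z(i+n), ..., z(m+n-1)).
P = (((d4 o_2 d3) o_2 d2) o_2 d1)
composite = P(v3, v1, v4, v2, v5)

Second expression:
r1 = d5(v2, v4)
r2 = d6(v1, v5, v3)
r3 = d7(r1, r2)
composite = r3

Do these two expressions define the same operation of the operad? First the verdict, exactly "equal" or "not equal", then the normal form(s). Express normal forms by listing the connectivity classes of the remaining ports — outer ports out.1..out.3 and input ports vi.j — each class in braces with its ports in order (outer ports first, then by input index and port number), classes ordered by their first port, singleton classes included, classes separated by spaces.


Normal form of the first expression: {out.1, out.2, v2.1, v3.2, v5.1} {out.3, v5.2} {v1.1} {v1.2} {v1.3, v2.2} {v2.3} {v3.1, v3.3} {v4.1} {v4.2} {v4.3} {v5.3}
Normal form of the second expression: {out.1} {out.2, out.3} {v1.1} {v1.2} {v1.3} {v2.1, v4.1} {v2.2, v4.3} {v2.3} {v3.1} {v3.2, v3.3} {v4.2} {v5.1} {v5.2} {v5.3}
Distinct normal forms: not equal.

not equal; the first gives {out.1, out.2, v2.1, v3.2, v5.1} {out.3, v5.2} {v1.1} {v1.2} {v1.3, v2.2} {v2.3} {v3.1, v3.3} {v4.1} {v4.2} {v4.3} {v5.3} and the second {out.1} {out.2, out.3} {v1.1} {v1.2} {v1.3} {v2.1, v4.1} {v2.2, v4.3} {v2.3} {v3.1} {v3.2, v3.3} {v4.2} {v5.1} {v5.2} {v5.3}


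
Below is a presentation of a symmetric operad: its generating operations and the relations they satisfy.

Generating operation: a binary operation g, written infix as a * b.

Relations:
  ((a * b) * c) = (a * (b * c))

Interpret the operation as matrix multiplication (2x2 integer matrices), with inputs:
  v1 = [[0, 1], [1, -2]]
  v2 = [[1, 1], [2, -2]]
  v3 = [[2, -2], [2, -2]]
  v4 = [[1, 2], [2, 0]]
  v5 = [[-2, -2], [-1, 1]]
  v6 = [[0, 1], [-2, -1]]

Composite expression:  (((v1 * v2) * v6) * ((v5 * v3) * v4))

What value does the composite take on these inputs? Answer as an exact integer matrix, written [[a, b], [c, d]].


(v1 * v2) = [[2, -2], [-3, 5]]
((v1 * v2) * v6) = [[4, 4], [-10, -8]]
(v5 * v3) = [[-8, 8], [0, 0]]
((v5 * v3) * v4) = [[8, -16], [0, 0]]
(((v1 * v2) * v6) * ((v5 * v3) * v4)) = [[32, -64], [-80, 160]]

[[32, -64], [-80, 160]]


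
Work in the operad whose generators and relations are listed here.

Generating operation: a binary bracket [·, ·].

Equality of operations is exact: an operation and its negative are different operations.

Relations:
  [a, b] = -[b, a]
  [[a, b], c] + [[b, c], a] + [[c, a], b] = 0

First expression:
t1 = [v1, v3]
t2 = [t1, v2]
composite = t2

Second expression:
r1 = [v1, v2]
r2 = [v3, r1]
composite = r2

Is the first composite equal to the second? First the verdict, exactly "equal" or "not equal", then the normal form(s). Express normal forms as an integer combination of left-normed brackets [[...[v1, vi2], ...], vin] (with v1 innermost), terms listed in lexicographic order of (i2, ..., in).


not equal — first [[v1, v3], v2], second -[[v1, v2], v3]

Reducing the first expression gives [[v1, v3], v2]
Reducing the second expression gives -[[v1, v2], v3]
Different reductions; not equal.


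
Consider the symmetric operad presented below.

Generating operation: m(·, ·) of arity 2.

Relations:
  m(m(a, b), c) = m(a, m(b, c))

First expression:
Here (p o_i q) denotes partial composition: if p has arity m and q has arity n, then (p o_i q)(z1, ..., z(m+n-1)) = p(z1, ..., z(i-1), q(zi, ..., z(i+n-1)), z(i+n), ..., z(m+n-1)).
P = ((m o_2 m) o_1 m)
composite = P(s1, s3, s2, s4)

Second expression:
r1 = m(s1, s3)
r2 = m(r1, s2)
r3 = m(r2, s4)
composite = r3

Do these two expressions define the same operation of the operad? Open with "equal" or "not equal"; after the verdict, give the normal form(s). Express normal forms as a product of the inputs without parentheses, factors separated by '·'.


The first composite normalizes to s1 · s3 · s2 · s4
The second composite normalizes to s1 · s3 · s2 · s4
Identical normal forms: equal.

equal — both sides give s1 · s3 · s2 · s4


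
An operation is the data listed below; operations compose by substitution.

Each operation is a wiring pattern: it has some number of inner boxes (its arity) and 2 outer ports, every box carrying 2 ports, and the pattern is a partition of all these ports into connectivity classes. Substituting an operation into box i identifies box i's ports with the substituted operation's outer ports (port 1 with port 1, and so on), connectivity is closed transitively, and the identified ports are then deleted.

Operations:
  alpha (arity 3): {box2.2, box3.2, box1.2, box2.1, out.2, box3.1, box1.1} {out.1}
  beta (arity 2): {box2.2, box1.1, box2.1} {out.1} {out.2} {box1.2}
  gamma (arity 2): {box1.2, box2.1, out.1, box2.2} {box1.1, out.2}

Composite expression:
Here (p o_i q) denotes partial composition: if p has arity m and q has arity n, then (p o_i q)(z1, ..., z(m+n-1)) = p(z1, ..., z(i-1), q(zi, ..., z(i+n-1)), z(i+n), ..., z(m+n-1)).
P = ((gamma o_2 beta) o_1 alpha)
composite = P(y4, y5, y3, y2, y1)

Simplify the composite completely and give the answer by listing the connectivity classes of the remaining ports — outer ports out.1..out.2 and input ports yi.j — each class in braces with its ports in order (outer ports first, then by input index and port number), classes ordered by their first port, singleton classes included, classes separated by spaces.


{out.1, y3.1, y3.2, y4.1, y4.2, y5.1, y5.2} {out.2} {y1.1, y1.2, y2.1} {y2.2}


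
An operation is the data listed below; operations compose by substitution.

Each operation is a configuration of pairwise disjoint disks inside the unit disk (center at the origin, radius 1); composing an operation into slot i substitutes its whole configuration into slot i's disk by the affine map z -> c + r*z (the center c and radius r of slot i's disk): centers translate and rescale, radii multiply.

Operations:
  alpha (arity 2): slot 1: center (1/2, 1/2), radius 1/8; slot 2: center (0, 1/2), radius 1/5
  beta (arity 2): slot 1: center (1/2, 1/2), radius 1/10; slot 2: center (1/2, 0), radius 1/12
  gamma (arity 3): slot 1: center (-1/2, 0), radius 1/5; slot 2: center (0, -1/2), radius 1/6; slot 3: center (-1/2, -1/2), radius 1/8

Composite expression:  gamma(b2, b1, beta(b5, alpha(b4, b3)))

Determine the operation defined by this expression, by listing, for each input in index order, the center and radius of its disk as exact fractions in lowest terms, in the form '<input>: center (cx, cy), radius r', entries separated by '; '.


b1: center (0, -1/2), radius 1/6; b2: center (-1/2, 0), radius 1/5; b3: center (-7/16, -95/192), radius 1/480; b4: center (-83/192, -95/192), radius 1/768; b5: center (-7/16, -7/16), radius 1/80

Follow each b-input down from gamma: c' goes to c + r*c', radius to r*r'.
tracing b2 down its 1-map path: center (-1/2, 0), radius 1/5
tracing b1 down its 1-map path: center (0, -1/2), radius 1/6
tracing b5 down its 2-map path: center (-7/16, -7/16), radius 1/80
tracing b4 down its 3-map path: center (-83/192, -95/192), radius 1/768
tracing b3 down its 3-map path: center (-7/16, -95/192), radius 1/480


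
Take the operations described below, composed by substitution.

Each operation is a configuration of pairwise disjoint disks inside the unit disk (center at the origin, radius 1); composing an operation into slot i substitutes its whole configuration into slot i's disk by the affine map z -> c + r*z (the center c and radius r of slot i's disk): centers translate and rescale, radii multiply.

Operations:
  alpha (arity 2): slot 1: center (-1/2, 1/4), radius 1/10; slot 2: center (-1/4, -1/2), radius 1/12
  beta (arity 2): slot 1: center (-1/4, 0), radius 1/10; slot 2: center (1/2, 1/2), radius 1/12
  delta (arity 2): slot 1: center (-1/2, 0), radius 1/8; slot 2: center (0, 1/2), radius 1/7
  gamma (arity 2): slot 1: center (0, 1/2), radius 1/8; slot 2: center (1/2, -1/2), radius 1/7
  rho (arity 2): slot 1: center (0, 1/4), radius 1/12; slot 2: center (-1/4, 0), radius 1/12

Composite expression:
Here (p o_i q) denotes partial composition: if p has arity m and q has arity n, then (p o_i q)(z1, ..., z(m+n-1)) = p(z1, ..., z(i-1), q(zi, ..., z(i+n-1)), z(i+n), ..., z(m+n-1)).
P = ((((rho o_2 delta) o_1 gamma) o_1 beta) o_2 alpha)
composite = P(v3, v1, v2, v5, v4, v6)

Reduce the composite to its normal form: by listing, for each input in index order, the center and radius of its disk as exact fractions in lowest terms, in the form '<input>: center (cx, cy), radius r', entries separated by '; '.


Nesting under rho composes maps z -> c + r*z down each v-path.
tracing v3 down its 3-map path: center (-1/384, 7/24), radius 1/960
tracing v1 down its 4-map path: center (11/2304, 1369/4608), radius 1/11520
tracing v2 down its 4-map path: center (23/4608, 683/2304), radius 1/13824
tracing v5 down its 2-map path: center (1/24, 5/24), radius 1/84
tracing v4 down its 2-map path: center (-7/24, 0), radius 1/96
tracing v6 down its 2-map path: center (-1/4, 1/24), radius 1/84

v1: center (11/2304, 1369/4608), radius 1/11520; v2: center (23/4608, 683/2304), radius 1/13824; v3: center (-1/384, 7/24), radius 1/960; v4: center (-7/24, 0), radius 1/96; v5: center (1/24, 5/24), radius 1/84; v6: center (-1/4, 1/24), radius 1/84


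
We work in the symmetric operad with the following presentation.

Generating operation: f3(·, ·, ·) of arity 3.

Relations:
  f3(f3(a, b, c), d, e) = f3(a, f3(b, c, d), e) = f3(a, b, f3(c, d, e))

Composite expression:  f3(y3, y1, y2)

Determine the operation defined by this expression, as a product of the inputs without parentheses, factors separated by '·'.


y3 · y1 · y2

Key point: f3 is associative — brackets drop, the y-order remains.
f3(y3, y1, y2) unparenthesizes to y3 · y1 · y2


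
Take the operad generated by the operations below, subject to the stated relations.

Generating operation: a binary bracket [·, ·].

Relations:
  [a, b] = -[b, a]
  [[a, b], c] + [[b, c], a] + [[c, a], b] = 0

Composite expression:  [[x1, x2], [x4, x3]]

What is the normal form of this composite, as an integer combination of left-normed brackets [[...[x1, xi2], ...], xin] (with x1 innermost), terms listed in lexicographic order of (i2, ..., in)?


-[[[x1, x2], x3], x4] + [[[x1, x2], x4], x3]

Left-normed coefficients sit on the x1-initial expansion words.
Composite bracket: [[x1, x2], [x4, x3]]
Expanding via [a, b] = ab - ba: 8 signed words (2^3 = 8).
Only words starting with x1 matter:
  from x1x2x3x4, sign -1: term -[[[x1, x2], x3], x4]
  from x1x2x4x3, sign +1: term +[[[x1, x2], x4], x3]


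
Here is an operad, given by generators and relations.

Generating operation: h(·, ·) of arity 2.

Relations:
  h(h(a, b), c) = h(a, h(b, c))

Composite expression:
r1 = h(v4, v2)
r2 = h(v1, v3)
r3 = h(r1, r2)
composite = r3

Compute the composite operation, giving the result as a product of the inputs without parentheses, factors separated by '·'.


v4 · v2 · v1 · v3


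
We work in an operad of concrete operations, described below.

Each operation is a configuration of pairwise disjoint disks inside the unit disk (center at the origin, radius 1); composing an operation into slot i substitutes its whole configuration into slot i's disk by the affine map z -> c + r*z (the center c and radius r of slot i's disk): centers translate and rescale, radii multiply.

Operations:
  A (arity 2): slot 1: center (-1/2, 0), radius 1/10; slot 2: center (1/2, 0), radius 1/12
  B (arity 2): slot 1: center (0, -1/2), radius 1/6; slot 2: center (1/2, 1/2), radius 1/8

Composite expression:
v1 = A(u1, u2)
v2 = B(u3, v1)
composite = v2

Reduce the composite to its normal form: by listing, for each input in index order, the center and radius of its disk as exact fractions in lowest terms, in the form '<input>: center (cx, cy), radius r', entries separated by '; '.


Only the slot chain above each u matters under B; compose those maps.
input u3: applying the 1 nested substitution gives center (0, -1/2), radius 1/6
input u1: applying the 2 nested substitutions gives center (7/16, 1/2), radius 1/80
input u2: applying the 2 nested substitutions gives center (9/16, 1/2), radius 1/96

u1: center (7/16, 1/2), radius 1/80; u2: center (9/16, 1/2), radius 1/96; u3: center (0, -1/2), radius 1/6


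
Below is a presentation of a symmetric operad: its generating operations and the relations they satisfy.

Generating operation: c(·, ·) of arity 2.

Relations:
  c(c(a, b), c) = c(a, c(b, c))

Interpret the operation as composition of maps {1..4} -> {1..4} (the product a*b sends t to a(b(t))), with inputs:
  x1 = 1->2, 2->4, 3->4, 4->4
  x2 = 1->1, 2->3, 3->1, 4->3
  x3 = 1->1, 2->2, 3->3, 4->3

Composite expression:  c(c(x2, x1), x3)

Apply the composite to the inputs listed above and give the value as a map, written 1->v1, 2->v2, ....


1->3, 2->3, 3->3, 4->3

c(x2, x1) = 1->3, 2->3, 3->3, 4->3
c(c(x2, x1), x3) = 1->3, 2->3, 3->3, 4->3


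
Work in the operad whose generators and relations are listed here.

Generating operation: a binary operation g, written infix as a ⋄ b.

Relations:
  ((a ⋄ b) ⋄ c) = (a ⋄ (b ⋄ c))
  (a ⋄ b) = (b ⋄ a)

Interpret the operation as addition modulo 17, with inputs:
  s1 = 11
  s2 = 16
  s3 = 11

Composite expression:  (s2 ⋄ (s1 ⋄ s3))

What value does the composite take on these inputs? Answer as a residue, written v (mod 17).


4 (mod 17)

(s1 ⋄ s3) = 5
(s2 ⋄ (s1 ⋄ s3)) = 4


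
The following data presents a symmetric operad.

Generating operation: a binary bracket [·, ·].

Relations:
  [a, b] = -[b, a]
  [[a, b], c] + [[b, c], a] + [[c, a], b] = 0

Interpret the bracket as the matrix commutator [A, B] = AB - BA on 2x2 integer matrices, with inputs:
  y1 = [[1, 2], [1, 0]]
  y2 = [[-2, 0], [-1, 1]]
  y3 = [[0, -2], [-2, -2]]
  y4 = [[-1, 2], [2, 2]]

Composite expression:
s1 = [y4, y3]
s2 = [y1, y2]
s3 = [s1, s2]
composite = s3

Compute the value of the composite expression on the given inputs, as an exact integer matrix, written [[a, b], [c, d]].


[[8, 8], [8, -8]]

[y4, y3] = [[0, 2], [-2, 0]]
[y1, y2] = [[-2, 6], [-2, 2]]
[[y4, y3], [y1, y2]] = [[8, 8], [8, -8]]


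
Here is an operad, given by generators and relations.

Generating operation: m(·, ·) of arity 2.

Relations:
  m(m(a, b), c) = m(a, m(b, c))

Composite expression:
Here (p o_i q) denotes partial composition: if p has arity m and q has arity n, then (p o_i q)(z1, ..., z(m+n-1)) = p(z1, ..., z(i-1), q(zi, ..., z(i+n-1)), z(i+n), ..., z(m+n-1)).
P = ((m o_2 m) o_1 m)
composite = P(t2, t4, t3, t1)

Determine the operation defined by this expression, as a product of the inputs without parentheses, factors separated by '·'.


Every regrouping of m is equal, so read the t-inputs in written order.
m(t2, t4) unparenthesizes to t2 · t4
m(t3, t1) unparenthesizes to t3 · t1
m(m(t2, t4), m(t3, t1)) unparenthesizes to t2 · t4 · t3 · t1

t2 · t4 · t3 · t1


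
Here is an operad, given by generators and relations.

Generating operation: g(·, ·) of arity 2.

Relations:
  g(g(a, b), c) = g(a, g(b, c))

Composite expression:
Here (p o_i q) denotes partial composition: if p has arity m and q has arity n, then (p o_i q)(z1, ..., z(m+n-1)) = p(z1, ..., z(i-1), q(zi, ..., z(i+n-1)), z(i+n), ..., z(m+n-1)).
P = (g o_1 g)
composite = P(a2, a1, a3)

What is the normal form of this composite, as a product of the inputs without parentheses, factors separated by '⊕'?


a2 ⊕ a1 ⊕ a3

Associativity of g dissolves the nesting; only the a-input order survives.
g(a2, a1) unparenthesizes to a2 ⊕ a1
g(g(a2, a1), a3) unparenthesizes to a2 ⊕ a1 ⊕ a3


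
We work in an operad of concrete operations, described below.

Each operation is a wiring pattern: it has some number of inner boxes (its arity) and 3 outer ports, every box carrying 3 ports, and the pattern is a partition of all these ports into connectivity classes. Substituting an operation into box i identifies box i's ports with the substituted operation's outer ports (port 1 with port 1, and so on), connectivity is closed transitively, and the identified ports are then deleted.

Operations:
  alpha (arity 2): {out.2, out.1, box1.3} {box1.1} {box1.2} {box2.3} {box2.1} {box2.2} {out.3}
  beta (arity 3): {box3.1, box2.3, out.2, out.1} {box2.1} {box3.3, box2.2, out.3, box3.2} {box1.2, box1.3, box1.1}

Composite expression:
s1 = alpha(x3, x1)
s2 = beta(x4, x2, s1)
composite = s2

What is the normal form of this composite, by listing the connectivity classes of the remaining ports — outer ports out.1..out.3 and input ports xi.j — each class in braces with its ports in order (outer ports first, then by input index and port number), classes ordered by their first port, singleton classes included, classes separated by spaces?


{out.1, out.2, out.3, x2.2, x2.3, x3.3} {x1.1} {x1.2} {x1.3} {x2.1} {x3.1} {x3.2} {x4.1, x4.2, x4.3}

Substituting into beta glues patterns; closure does the rest.
stage alpha: inputs (x3, x1), connectivity {out.1, out.2, x3.3} {out.3} {x1.1} {x1.2} {x1.3} {x3.1} {x3.2}, out.j its boundary
stage beta: inputs (x4, x2, x3, x1), connectivity {out.1, out.2, out.3, x2.2, x2.3, x3.3} {x1.1} {x1.2} {x1.3} {x2.1} {x3.1} {x3.2} {x4.1, x4.2, x4.3}, out.j its boundary
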